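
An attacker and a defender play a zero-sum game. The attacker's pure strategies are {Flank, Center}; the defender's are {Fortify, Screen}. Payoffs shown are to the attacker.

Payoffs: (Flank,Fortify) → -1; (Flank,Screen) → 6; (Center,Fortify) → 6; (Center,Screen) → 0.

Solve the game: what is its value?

Row minima: Flank → -1, Center → 0; maximin = 0.
Column maxima: Fortify → 6, Screen → 6; minimax = 6.
0 ≠ 6, so there is no saddle point; optimal play is mixed.
Let the attacker play Flank with probability p. Expected payoff against Fortify: (-1)p + 6(1−p) = −7p + 6; against Screen: 6p + 0(1−p) = 6p.
Setting these equal: −7p + 6 = 6p ⇒ −13p = -6 ⇒ p = 6/13, and the value is (-7)·(6/13) + 6 = 36/13.
For the defender: with q = P(Fortify), equating Flank's and Center's payoffs gives −7q + 6 = 6q ⇒ q = 6/13.

36/13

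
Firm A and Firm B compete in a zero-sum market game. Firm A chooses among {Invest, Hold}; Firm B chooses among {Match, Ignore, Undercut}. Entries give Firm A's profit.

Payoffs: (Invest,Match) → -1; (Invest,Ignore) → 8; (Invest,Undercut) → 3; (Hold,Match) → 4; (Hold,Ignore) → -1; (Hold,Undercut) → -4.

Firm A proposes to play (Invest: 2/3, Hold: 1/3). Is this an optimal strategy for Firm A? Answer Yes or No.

Yes

Against Match this mix gives (2/3)·(-1) + (1/3)·4 = 2/3.
Against Ignore this mix gives (2/3)·8 + (1/3)·(-1) = 5.
Against Undercut this mix gives (2/3)·3 + (1/3)·(-4) = 2/3.
All of Firm B's active replies (Match, Undercut) yield 2/3, and no column does worse for Firm A. The mix makes Firm B indifferent and guarantees 2/3, so it is optimal.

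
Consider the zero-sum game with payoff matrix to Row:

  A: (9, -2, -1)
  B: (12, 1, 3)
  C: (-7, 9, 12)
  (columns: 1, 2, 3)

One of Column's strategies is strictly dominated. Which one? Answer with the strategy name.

3

2 holds Row's payoff strictly below 3 in every row: -2 < -1, 1 < 3, 9 < 12.
So 3 is strictly dominated for Column.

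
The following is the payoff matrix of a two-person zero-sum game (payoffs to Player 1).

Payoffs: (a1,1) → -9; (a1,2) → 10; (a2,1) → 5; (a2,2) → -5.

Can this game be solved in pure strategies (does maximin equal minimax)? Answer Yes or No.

No

Row minima: a1 → -9, a2 → -5; maximin = -5.
Column maxima: 1 → 5, 2 → 10; minimax = 5.
-5 ≠ 5, so no pure-strategy equilibrium exists.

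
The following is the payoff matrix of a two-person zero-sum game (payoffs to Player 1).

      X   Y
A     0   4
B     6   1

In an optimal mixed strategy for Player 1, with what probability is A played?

Row minima: A → 0, B → 1; maximin = 1.
Column maxima: X → 6, Y → 4; minimax = 4.
1 ≠ 4, so there is no saddle point; optimal play is mixed.
Let Player 1 play A with probability p. Expected payoff against X: 0p + 6(1−p) = −6p + 6; against Y: 4p + 1(1−p) = 3p + 1.
Setting these equal: −6p + 6 = 3p + 1 ⇒ −9p = -5 ⇒ p = 5/9, and the value is (-6)·(5/9) + 6 = 8/3.
For Player 2: with q = P(X), equating A's and B's payoffs gives −4q + 4 = 5q + 1 ⇒ q = 1/3.

5/9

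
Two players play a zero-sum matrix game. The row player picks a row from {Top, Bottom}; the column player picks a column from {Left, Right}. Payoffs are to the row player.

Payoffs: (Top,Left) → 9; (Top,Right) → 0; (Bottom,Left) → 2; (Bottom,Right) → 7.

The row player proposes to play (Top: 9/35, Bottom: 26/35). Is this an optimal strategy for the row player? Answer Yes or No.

Against Left this mix gives (9/35)·9 + (26/35)·2 = 19/5.
Against Right this mix gives (9/35)·0 + (26/35)·7 = 26/5.
The column player will play Left, holding the row player to 19/5. Shifting weight toward the row that does better against Left would raise this floor (the equalizing mix achieves 9/2 against both Left and Right), so the proposed strategy is not optimal.

No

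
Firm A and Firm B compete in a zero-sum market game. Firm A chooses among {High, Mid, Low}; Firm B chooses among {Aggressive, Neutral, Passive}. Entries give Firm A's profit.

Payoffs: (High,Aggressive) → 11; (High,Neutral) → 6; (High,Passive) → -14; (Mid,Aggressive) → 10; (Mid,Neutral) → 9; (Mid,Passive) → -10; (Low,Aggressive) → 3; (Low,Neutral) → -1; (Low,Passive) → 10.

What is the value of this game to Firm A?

Row minima: High → -14, Mid → -10, Low → -1; maximin = -1.
Column maxima: Aggressive → 11, Neutral → 9, Passive → 10; minimax = 9.
-1 ≠ 9, so there is no saddle point; optimal play is mixed.
Aggressive is strictly dominated by Neutral (it gives Firm A strictly more in every row), so Firm B never plays it.
With Aggressive eliminated, High is strictly dominated by Mid (Mid gives Firm A strictly more in every remaining column), so Firm A never plays it.
On the remaining 2×2 (Mid, Low vs Neutral, Passive):
Let Firm A play Mid with probability p. Expected payoff against Neutral: 9p + (-1)(1−p) = 10p − 1; against Passive: (-10)p + 10(1−p) = −20p + 10.
Setting these equal: 10p − 1 = −20p + 10 ⇒ 30p = 11 ⇒ p = 11/30, and the value is (10)·(11/30) − 1 = 8/3.
For Firm B: with q = P(Neutral), equating Mid's and Low's payoffs gives 19q − 10 = −11q + 10 ⇒ q = 2/3.

8/3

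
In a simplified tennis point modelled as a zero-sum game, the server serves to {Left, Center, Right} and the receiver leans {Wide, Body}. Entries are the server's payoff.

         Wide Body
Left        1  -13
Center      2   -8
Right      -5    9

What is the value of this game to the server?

-11/12

Row minima: Left → -13, Center → -8, Right → -5; maximin = -5.
Column maxima: Wide → 2, Body → 9; minimax = 2.
-5 ≠ 2, so there is no saddle point; optimal play is mixed.
Left is strictly dominated by Center, so the server never plays it.
On the remaining 2×2 (Center, Right vs Wide, Body):
Let the server play Center with probability p. Expected payoff against Wide: 2p + (-5)(1−p) = 7p − 5; against Body: (-8)p + 9(1−p) = −17p + 9.
Setting these equal: 7p − 5 = −17p + 9 ⇒ 24p = 14 ⇒ p = 7/12, and the value is (7)·(7/12) − 5 = -11/12.
For the receiver: with q = P(Wide), equating Center's and Right's payoffs gives 10q − 8 = −14q + 9 ⇒ q = 17/24.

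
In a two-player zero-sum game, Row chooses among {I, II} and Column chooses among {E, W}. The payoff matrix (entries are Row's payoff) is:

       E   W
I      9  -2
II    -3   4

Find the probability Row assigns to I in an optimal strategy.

Row minima: I → -2, II → -3; maximin = -2.
Column maxima: E → 9, W → 4; minimax = 4.
-2 ≠ 4, so there is no saddle point; optimal play is mixed.
Let Row play I with probability p. Expected payoff against E: 9p + (-3)(1−p) = 12p − 3; against W: (-2)p + 4(1−p) = −6p + 4.
Setting these equal: 12p − 3 = −6p + 4 ⇒ 18p = 7 ⇒ p = 7/18, and the value is (12)·(7/18) − 3 = 5/3.
For Column: with q = P(E), equating I's and II's payoffs gives 11q − 2 = −7q + 4 ⇒ q = 1/3.

7/18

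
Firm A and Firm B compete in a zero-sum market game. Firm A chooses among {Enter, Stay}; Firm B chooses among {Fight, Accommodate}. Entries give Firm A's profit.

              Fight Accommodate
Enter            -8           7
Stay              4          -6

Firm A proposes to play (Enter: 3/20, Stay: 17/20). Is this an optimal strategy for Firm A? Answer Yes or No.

No

Against Fight this mix gives (3/20)·(-8) + (17/20)·4 = 11/5.
Against Accommodate this mix gives (3/20)·7 + (17/20)·(-6) = -81/20.
Firm B will play Accommodate, holding Firm A to -81/20. Shifting weight toward the row that does better against Accommodate would raise this floor (the equalizing mix achieves -4/5 against both Accommodate and Fight), so the proposed strategy is not optimal.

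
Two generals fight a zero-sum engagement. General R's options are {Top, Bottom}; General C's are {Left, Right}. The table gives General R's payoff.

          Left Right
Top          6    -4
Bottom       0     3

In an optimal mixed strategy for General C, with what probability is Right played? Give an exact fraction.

Row minima: Top → -4, Bottom → 0; maximin = 0.
Column maxima: Left → 6, Right → 3; minimax = 3.
0 ≠ 3, so there is no saddle point; optimal play is mixed.
Let General R play Top with probability p. Expected payoff against Left: 6p + 0(1−p) = 6p; against Right: (-4)p + 3(1−p) = −7p + 3.
Setting these equal: 6p = −7p + 3 ⇒ 13p = 3 ⇒ p = 3/13, and the value is (6)·(3/13) = 18/13.
For General C: with q = P(Left), equating Top's and Bottom's payoffs gives 10q − 4 = −3q + 3 ⇒ q = 7/13.

6/13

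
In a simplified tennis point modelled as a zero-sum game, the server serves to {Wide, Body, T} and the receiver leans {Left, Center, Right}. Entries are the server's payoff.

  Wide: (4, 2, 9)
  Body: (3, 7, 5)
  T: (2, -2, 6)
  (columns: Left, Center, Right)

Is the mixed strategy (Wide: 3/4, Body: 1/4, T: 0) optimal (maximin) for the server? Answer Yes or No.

No

Against Left this mix gives (3/4)·4 + (1/4)·3 = 15/4.
Against Center this mix gives (3/4)·2 + (1/4)·7 = 13/4.
Against Right this mix gives (3/4)·9 + (1/4)·5 = 8.
The receiver will play Center, holding the server to 13/4. Shifting weight toward the row that does better against Center would raise this floor (the equalizing mix achieves 11/3 against both Center and Left), so the proposed strategy is not optimal.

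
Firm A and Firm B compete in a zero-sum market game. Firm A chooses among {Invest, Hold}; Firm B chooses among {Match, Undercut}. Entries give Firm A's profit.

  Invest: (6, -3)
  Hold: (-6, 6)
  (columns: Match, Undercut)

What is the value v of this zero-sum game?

6/7

Row minima: Invest → -3, Hold → -6; maximin = -3.
Column maxima: Match → 6, Undercut → 6; minimax = 6.
-3 ≠ 6, so there is no saddle point; optimal play is mixed.
Let Firm A play Invest with probability p. Expected payoff against Match: 6p + (-6)(1−p) = 12p − 6; against Undercut: (-3)p + 6(1−p) = −9p + 6.
Setting these equal: 12p − 6 = −9p + 6 ⇒ 21p = 12 ⇒ p = 4/7, and the value is (12)·(4/7) − 6 = 6/7.
For Firm B: with q = P(Match), equating Invest's and Hold's payoffs gives 9q − 3 = −12q + 6 ⇒ q = 3/7.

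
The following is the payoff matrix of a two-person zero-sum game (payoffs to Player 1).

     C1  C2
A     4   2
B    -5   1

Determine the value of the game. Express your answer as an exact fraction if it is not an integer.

Row minima: A → 2, B → -5; maximin = 2.
Column maxima: C1 → 4, C2 → 2; minimax = 2.
Since maximin = minimax = 2, there is a saddle point and the value is 2.

2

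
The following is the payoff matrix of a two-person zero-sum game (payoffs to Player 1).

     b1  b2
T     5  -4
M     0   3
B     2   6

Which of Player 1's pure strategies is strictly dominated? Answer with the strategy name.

M

B gives a strictly higher payoff than M against every column: 2 > 0, 6 > 3.
So M is strictly dominated and Player 1 never plays it.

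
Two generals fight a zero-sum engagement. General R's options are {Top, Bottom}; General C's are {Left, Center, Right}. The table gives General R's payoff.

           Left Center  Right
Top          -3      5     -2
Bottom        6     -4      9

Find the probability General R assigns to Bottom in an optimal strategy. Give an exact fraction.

4/9

Row minima: Top → -3, Bottom → -4; maximin = -3.
Column maxima: Left → 6, Center → 5, Right → 9; minimax = 5.
-3 ≠ 5, so there is no saddle point; optimal play is mixed.
Right is strictly dominated by Left (it gives General R strictly more in every row), so General C never plays it.
On the remaining 2×2 (Top, Bottom vs Left, Center):
Let General R play Top with probability p. Expected payoff against Left: (-3)p + 6(1−p) = −9p + 6; against Center: 5p + (-4)(1−p) = 9p − 4.
Setting these equal: −9p + 6 = 9p − 4 ⇒ −18p = -10 ⇒ p = 5/9, and the value is (-9)·(5/9) + 6 = 1.
For General C: with q = P(Left), equating Top's and Bottom's payoffs gives −8q + 5 = 10q − 4 ⇒ q = 1/2.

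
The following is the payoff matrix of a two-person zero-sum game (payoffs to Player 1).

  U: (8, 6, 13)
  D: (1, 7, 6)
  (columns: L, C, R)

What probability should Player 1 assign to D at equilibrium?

Row minima: U → 6, D → 1; maximin = 6.
Column maxima: L → 8, C → 7, R → 13; minimax = 7.
6 ≠ 7, so there is no saddle point; optimal play is mixed.
R is strictly dominated by L (it gives Player 1 strictly more in every row), so Player 2 never plays it.
On the remaining 2×2 (U, D vs L, C):
Let Player 1 play U with probability p. Expected payoff against L: 8p + 1(1−p) = 7p + 1; against C: 6p + 7(1−p) = −p + 7.
Setting these equal: 7p + 1 = −p + 7 ⇒ 8p = 6 ⇒ p = 3/4, and the value is (7)·(3/4) + 1 = 25/4.
For Player 2: with q = P(L), equating U's and D's payoffs gives 2q + 6 = −6q + 7 ⇒ q = 1/8.

1/4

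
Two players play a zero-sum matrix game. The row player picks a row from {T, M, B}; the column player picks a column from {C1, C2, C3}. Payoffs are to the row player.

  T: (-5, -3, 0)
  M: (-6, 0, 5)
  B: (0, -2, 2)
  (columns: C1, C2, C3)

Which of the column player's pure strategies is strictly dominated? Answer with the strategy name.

C3

C1 holds the row player's payoff strictly below C3 in every row: -5 < 0, -6 < 5, 0 < 2.
So C3 is strictly dominated for the column player.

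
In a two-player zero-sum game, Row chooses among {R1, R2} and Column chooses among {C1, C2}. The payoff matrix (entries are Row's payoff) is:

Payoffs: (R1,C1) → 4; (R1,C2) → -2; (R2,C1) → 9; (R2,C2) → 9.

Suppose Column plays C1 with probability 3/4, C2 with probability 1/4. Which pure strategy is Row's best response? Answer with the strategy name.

R2

Expected payoff of R1: (3/4)·4 + (1/4)·(-2) = 5/2.
Expected payoff of R2: (3/4)·9 + (1/4)·9 = 9.
The largest is 9, so Row's best response is R2.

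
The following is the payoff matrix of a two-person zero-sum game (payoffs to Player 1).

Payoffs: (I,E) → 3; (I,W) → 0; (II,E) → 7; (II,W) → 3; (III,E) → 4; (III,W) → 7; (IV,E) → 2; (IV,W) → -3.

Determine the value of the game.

Row minima: I → 0, II → 3, III → 4, IV → -3; maximin = 4.
Column maxima: E → 7, W → 7; minimax = 7.
4 ≠ 7, so there is no saddle point; optimal play is mixed.
I is strictly dominated by II, so Player 1 never plays it.
IV is strictly dominated by II, so Player 1 never plays it.
On the remaining 2×2 (II, III vs E, W):
Let Player 1 play II with probability p. Expected payoff against E: 7p + 4(1−p) = 3p + 4; against W: 3p + 7(1−p) = −4p + 7.
Setting these equal: 3p + 4 = −4p + 7 ⇒ 7p = 3 ⇒ p = 3/7, and the value is (3)·(3/7) + 4 = 37/7.
For Player 2: with q = P(E), equating II's and III's payoffs gives 4q + 3 = −3q + 7 ⇒ q = 4/7.

37/7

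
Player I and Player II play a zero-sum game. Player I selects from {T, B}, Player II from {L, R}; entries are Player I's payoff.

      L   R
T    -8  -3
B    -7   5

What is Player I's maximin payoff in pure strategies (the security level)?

-7

Row minima: T → -8, B → -7.
The best of these is -7.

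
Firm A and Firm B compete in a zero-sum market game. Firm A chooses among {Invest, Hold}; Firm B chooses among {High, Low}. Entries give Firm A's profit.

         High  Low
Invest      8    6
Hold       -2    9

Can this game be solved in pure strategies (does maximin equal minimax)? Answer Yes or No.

No

Row minima: Invest → 6, Hold → -2; maximin = 6.
Column maxima: High → 8, Low → 9; minimax = 8.
6 ≠ 8, so no pure-strategy equilibrium exists.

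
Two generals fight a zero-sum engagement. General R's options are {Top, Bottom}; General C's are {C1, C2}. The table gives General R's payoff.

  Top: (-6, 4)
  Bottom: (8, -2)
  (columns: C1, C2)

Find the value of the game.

1

Row minima: Top → -6, Bottom → -2; maximin = -2.
Column maxima: C1 → 8, C2 → 4; minimax = 4.
-2 ≠ 4, so there is no saddle point; optimal play is mixed.
Let General R play Top with probability p. Expected payoff against C1: (-6)p + 8(1−p) = −14p + 8; against C2: 4p + (-2)(1−p) = 6p − 2.
Setting these equal: −14p + 8 = 6p − 2 ⇒ −20p = -10 ⇒ p = 1/2, and the value is (-14)·(1/2) + 8 = 1.
For General C: with q = P(C1), equating Top's and Bottom's payoffs gives −10q + 4 = 10q − 2 ⇒ q = 3/10.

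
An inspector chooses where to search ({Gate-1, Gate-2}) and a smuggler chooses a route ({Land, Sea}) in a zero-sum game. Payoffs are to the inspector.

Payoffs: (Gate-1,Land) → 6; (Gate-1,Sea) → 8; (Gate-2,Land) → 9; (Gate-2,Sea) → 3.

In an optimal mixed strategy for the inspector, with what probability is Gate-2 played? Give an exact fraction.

Row minima: Gate-1 → 6, Gate-2 → 3; maximin = 6.
Column maxima: Land → 9, Sea → 8; minimax = 8.
6 ≠ 8, so there is no saddle point; optimal play is mixed.
Let the inspector play Gate-1 with probability p. Expected payoff against Land: 6p + 9(1−p) = −3p + 9; against Sea: 8p + 3(1−p) = 5p + 3.
Setting these equal: −3p + 9 = 5p + 3 ⇒ −8p = -6 ⇒ p = 3/4, and the value is (-3)·(3/4) + 9 = 27/4.
For the smuggler: with q = P(Land), equating Gate-1's and Gate-2's payoffs gives −2q + 8 = 6q + 3 ⇒ q = 5/8.

1/4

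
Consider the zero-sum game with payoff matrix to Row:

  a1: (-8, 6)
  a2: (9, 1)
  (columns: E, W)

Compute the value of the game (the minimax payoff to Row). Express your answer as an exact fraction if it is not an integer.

Row minima: a1 → -8, a2 → 1; maximin = 1.
Column maxima: E → 9, W → 6; minimax = 6.
1 ≠ 6, so there is no saddle point; optimal play is mixed.
Let Row play a1 with probability p. Expected payoff against E: (-8)p + 9(1−p) = −17p + 9; against W: 6p + 1(1−p) = 5p + 1.
Setting these equal: −17p + 9 = 5p + 1 ⇒ −22p = -8 ⇒ p = 4/11, and the value is (-17)·(4/11) + 9 = 31/11.
For Column: with q = P(E), equating a1's and a2's payoffs gives −14q + 6 = 8q + 1 ⇒ q = 5/22.

31/11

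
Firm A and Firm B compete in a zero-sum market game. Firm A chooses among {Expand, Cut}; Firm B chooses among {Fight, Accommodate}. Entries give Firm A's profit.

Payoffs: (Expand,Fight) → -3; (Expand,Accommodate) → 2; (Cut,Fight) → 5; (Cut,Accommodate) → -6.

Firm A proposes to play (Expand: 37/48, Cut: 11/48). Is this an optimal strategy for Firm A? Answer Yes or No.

No

Against Fight this mix gives (37/48)·(-3) + (11/48)·5 = -7/6.
Against Accommodate this mix gives (37/48)·2 + (11/48)·(-6) = 1/6.
Firm B will play Fight, holding Firm A to -7/6. Shifting weight toward the row that does better against Fight would raise this floor (the equalizing mix achieves -1/2 against both Fight and Accommodate), so the proposed strategy is not optimal.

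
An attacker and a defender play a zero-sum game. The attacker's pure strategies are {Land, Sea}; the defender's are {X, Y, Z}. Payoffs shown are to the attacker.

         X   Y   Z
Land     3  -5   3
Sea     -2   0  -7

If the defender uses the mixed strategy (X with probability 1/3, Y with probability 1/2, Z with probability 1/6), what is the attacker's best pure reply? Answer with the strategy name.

Expected payoff of Land: (1/3)·3 + (1/2)·(-5) + (1/6)·3 = -1.
Expected payoff of Sea: (1/3)·(-2) + (1/2)·0 + (1/6)·(-7) = -11/6.
The largest is -1, so the attacker's best response is Land.

Land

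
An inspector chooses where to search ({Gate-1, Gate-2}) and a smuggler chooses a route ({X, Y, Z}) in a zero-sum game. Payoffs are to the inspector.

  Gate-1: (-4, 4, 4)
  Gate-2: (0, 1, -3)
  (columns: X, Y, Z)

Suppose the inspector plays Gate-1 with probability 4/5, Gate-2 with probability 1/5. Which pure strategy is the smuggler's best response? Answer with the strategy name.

X

If the smuggler plays X, the inspector's expected payoff is (4/5)·(-4) + (1/5)·0 = -16/5.
If the smuggler plays Y, the inspector's expected payoff is (4/5)·4 + (1/5)·1 = 17/5.
If the smuggler plays Z, the inspector's expected payoff is (4/5)·4 + (1/5)·(-3) = 13/5.
The smuggler minimizes the inspector's payoff; the smallest is -16/5, so the best response is X.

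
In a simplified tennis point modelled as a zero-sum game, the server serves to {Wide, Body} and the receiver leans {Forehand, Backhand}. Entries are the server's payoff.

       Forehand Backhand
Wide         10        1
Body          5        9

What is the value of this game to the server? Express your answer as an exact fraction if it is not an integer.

85/13

Row minima: Wide → 1, Body → 5; maximin = 5.
Column maxima: Forehand → 10, Backhand → 9; minimax = 9.
5 ≠ 9, so there is no saddle point; optimal play is mixed.
Let the server play Wide with probability p. Expected payoff against Forehand: 10p + 5(1−p) = 5p + 5; against Backhand: 1p + 9(1−p) = −8p + 9.
Setting these equal: 5p + 5 = −8p + 9 ⇒ 13p = 4 ⇒ p = 4/13, and the value is (5)·(4/13) + 5 = 85/13.
For the receiver: with q = P(Forehand), equating Wide's and Body's payoffs gives 9q + 1 = −4q + 9 ⇒ q = 8/13.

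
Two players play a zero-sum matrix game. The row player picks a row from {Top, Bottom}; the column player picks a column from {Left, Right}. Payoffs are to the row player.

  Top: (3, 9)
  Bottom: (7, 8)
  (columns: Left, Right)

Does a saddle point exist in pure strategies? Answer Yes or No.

Row minima: Top → 3, Bottom → 7; maximin = 7.
Column maxima: Left → 7, Right → 9; minimax = 7.
maximin = minimax = 7, so a saddle point exists.

Yes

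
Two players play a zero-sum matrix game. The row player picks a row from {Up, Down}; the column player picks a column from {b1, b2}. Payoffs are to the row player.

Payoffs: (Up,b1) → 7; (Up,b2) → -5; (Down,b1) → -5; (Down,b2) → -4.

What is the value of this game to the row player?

Row minima: Up → -5, Down → -5; maximin = -5.
Column maxima: b1 → 7, b2 → -4; minimax = -4.
-5 ≠ -4, so there is no saddle point; optimal play is mixed.
Let the row player play Up with probability p. Expected payoff against b1: 7p + (-5)(1−p) = 12p − 5; against b2: (-5)p + (-4)(1−p) = −p − 4.
Setting these equal: 12p − 5 = −p − 4 ⇒ 13p = 1 ⇒ p = 1/13, and the value is (12)·(1/13) − 5 = -53/13.
For the column player: with q = P(b1), equating Up's and Down's payoffs gives 12q − 5 = −q − 4 ⇒ q = 1/13.

-53/13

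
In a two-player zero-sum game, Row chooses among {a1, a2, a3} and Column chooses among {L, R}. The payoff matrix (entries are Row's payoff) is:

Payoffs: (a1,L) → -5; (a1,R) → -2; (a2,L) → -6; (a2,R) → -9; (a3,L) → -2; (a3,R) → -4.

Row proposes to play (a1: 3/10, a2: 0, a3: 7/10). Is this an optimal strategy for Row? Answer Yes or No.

Against L this mix gives (3/10)·(-5) + (7/10)·(-2) = -29/10.
Against R this mix gives (3/10)·(-2) + (7/10)·(-4) = -17/5.
Column will play R, holding Row to -17/5. Shifting weight toward the row that does better against R would raise this floor (the equalizing mix achieves -16/5 against both R and L), so the proposed strategy is not optimal.

No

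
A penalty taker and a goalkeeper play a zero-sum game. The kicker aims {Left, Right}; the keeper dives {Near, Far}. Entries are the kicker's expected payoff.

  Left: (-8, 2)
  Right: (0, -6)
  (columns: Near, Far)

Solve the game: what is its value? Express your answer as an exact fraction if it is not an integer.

Row minima: Left → -8, Right → -6; maximin = -6.
Column maxima: Near → 0, Far → 2; minimax = 0.
-6 ≠ 0, so there is no saddle point; optimal play is mixed.
Let the kicker play Left with probability p. Expected payoff against Near: (-8)p + 0(1−p) = −8p; against Far: 2p + (-6)(1−p) = 8p − 6.
Setting these equal: −8p = 8p − 6 ⇒ −16p = -6 ⇒ p = 3/8, and the value is (-8)·(3/8) = -3.
For the keeper: with q = P(Near), equating Left's and Right's payoffs gives −10q + 2 = 6q − 6 ⇒ q = 1/2.

-3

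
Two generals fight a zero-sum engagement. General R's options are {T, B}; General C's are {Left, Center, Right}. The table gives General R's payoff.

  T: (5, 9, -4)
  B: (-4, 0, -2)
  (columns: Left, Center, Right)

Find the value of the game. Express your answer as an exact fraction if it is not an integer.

Row minima: T → -4, B → -4; maximin = -4.
Column maxima: Left → 5, Center → 9, Right → -2; minimax = -2.
-4 ≠ -2, so there is no saddle point; optimal play is mixed.
Center is strictly dominated by Left (it gives General R strictly more in every row), so General C never plays it.
On the remaining 2×2 (T, B vs Left, Right):
Let General R play T with probability p. Expected payoff against Left: 5p + (-4)(1−p) = 9p − 4; against Right: (-4)p + (-2)(1−p) = −2p − 2.
Setting these equal: 9p − 4 = −2p − 2 ⇒ 11p = 2 ⇒ p = 2/11, and the value is (9)·(2/11) − 4 = -26/11.
For General C: with q = P(Left), equating T's and B's payoffs gives 9q − 4 = −2q − 2 ⇒ q = 2/11.

-26/11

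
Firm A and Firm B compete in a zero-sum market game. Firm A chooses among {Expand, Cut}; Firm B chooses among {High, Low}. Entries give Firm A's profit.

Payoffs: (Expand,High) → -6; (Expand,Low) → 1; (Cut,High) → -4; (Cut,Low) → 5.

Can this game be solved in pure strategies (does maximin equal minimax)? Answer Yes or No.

Yes

Row minima: Expand → -6, Cut → -4; maximin = -4.
Column maxima: High → -4, Low → 5; minimax = -4.
maximin = minimax = -4, so a saddle point exists.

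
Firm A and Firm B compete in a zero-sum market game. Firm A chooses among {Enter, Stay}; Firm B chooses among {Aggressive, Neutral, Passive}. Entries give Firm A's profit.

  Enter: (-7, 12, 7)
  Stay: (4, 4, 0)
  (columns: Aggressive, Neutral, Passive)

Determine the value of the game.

14/9

Row minima: Enter → -7, Stay → 0; maximin = 0.
Column maxima: Aggressive → 4, Neutral → 12, Passive → 7; minimax = 4.
0 ≠ 4, so there is no saddle point; optimal play is mixed.
Neutral is strictly dominated by Passive (it gives Firm A strictly more in every row), so Firm B never plays it.
On the remaining 2×2 (Enter, Stay vs Aggressive, Passive):
Let Firm A play Enter with probability p. Expected payoff against Aggressive: (-7)p + 4(1−p) = −11p + 4; against Passive: 7p + 0(1−p) = 7p.
Setting these equal: −11p + 4 = 7p ⇒ −18p = -4 ⇒ p = 2/9, and the value is (-11)·(2/9) + 4 = 14/9.
For Firm B: with q = P(Aggressive), equating Enter's and Stay's payoffs gives −14q + 7 = 4q ⇒ q = 7/18.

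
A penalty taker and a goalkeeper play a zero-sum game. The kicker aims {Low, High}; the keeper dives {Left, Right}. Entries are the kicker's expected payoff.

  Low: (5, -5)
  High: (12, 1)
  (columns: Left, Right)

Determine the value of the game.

Row minima: Low → -5, High → 1; maximin = 1.
Column maxima: Left → 12, Right → 1; minimax = 1.
Since maximin = minimax = 1, there is a saddle point and the value is 1.

1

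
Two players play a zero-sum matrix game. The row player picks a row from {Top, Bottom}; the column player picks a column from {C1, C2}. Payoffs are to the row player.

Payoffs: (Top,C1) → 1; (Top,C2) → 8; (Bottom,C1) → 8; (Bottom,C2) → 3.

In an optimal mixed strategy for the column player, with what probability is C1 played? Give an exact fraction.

5/12

Row minima: Top → 1, Bottom → 3; maximin = 3.
Column maxima: C1 → 8, C2 → 8; minimax = 8.
3 ≠ 8, so there is no saddle point; optimal play is mixed.
Let the row player play Top with probability p. Expected payoff against C1: 1p + 8(1−p) = −7p + 8; against C2: 8p + 3(1−p) = 5p + 3.
Setting these equal: −7p + 8 = 5p + 3 ⇒ −12p = -5 ⇒ p = 5/12, and the value is (-7)·(5/12) + 8 = 61/12.
For the column player: with q = P(C1), equating Top's and Bottom's payoffs gives −7q + 8 = 5q + 3 ⇒ q = 5/12.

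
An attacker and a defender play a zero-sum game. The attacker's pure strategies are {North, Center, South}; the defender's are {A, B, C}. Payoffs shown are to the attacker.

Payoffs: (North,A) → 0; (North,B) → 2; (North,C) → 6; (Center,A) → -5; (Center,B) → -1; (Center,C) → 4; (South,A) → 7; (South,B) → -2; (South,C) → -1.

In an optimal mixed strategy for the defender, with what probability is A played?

4/11

Row minima: North → 0, Center → -5, South → -2; maximin = 0.
Column maxima: A → 7, B → 2, C → 6; minimax = 2.
0 ≠ 2, so there is no saddle point; optimal play is mixed.
Center is strictly dominated by North, so the attacker never plays it.
C is strictly dominated by B (it gives the attacker strictly more in every row), so the defender never plays it.
On the remaining 2×2 (North, South vs A, B):
Let the attacker play North with probability p. Expected payoff against A: 0p + 7(1−p) = −7p + 7; against B: 2p + (-2)(1−p) = 4p − 2.
Setting these equal: −7p + 7 = 4p − 2 ⇒ −11p = -9 ⇒ p = 9/11, and the value is (-7)·(9/11) + 7 = 14/11.
For the defender: with q = P(A), equating North's and South's payoffs gives −2q + 2 = 9q − 2 ⇒ q = 4/11.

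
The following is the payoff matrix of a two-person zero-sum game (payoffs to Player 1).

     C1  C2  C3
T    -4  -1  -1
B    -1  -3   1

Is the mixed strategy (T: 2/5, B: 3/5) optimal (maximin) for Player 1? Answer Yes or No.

Against C1 this mix gives (2/5)·(-4) + (3/5)·(-1) = -11/5.
Against C2 this mix gives (2/5)·(-1) + (3/5)·(-3) = -11/5.
Against C3 this mix gives (2/5)·(-1) + (3/5)·1 = 1/5.
All of Player 2's active replies (C1, C2) yield -11/5, and no column does worse for Player 1. The mix makes Player 2 indifferent and guarantees -11/5, so it is optimal.

Yes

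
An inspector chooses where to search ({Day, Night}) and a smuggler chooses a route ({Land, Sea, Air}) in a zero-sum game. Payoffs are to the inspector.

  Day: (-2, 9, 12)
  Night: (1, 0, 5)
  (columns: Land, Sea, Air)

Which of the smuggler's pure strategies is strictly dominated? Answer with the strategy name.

Air

Land holds the inspector's payoff strictly below Air in every row: -2 < 12, 1 < 5.
So Air is strictly dominated for the smuggler.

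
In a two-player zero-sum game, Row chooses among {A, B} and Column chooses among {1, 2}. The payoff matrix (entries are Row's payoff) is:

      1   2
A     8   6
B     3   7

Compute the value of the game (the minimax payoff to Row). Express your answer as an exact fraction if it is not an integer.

19/3

Row minima: A → 6, B → 3; maximin = 6.
Column maxima: 1 → 8, 2 → 7; minimax = 7.
6 ≠ 7, so there is no saddle point; optimal play is mixed.
Let Row play A with probability p. Expected payoff against 1: 8p + 3(1−p) = 5p + 3; against 2: 6p + 7(1−p) = −p + 7.
Setting these equal: 5p + 3 = −p + 7 ⇒ 6p = 4 ⇒ p = 2/3, and the value is (5)·(2/3) + 3 = 19/3.
For Column: with q = P(1), equating A's and B's payoffs gives 2q + 6 = −4q + 7 ⇒ q = 1/6.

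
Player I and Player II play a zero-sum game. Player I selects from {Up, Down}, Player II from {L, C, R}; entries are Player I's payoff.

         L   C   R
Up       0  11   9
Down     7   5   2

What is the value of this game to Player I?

9/2

Row minima: Up → 0, Down → 2; maximin = 2.
Column maxima: L → 7, C → 11, R → 9; minimax = 7.
2 ≠ 7, so there is no saddle point; optimal play is mixed.
C is strictly dominated by R (it gives Player I strictly more in every row), so Player II never plays it.
On the remaining 2×2 (Up, Down vs L, R):
Let Player I play Up with probability p. Expected payoff against L: 0p + 7(1−p) = −7p + 7; against R: 9p + 2(1−p) = 7p + 2.
Setting these equal: −7p + 7 = 7p + 2 ⇒ −14p = -5 ⇒ p = 5/14, and the value is (-7)·(5/14) + 7 = 9/2.
For Player II: with q = P(L), equating Up's and Down's payoffs gives −9q + 9 = 5q + 2 ⇒ q = 1/2.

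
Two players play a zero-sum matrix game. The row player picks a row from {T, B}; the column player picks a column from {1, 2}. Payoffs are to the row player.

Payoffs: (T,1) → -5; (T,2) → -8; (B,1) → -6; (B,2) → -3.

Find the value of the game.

-11/2

Row minima: T → -8, B → -6; maximin = -6.
Column maxima: 1 → -5, 2 → -3; minimax = -5.
-6 ≠ -5, so there is no saddle point; optimal play is mixed.
Let the row player play T with probability p. Expected payoff against 1: (-5)p + (-6)(1−p) = p − 6; against 2: (-8)p + (-3)(1−p) = −5p − 3.
Setting these equal: p − 6 = −5p − 3 ⇒ 6p = 3 ⇒ p = 1/2, and the value is (1)·(1/2) − 6 = -11/2.
For the column player: with q = P(1), equating T's and B's payoffs gives 3q − 8 = −3q − 3 ⇒ q = 5/6.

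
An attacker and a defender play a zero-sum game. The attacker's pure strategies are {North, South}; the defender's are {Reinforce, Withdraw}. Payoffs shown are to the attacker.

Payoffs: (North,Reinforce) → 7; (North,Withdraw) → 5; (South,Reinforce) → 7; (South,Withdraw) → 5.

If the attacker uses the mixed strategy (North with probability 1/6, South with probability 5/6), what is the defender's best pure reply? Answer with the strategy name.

If the defender plays Reinforce, the attacker's expected payoff is (1/6)·7 + (5/6)·7 = 7.
If the defender plays Withdraw, the attacker's expected payoff is (1/6)·5 + (5/6)·5 = 5.
The defender minimizes the attacker's payoff; the smallest is 5, so the best response is Withdraw.

Withdraw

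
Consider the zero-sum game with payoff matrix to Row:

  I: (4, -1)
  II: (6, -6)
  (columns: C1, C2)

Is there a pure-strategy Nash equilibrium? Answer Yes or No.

Row minima: I → -1, II → -6; maximin = -1.
Column maxima: C1 → 6, C2 → -1; minimax = -1.
maximin = minimax = -1, so a saddle point exists.

Yes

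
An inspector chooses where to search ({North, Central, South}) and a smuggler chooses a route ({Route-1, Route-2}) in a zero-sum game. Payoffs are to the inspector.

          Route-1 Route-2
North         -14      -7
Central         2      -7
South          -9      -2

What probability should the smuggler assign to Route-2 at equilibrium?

Row minima: North → -14, Central → -7, South → -9; maximin = -7.
Column maxima: Route-1 → 2, Route-2 → -2; minimax = -2.
-7 ≠ -2, so there is no saddle point; optimal play is mixed.
North is strictly dominated by South, so the inspector never plays it.
On the remaining 2×2 (Central, South vs Route-1, Route-2):
Let the inspector play Central with probability p. Expected payoff against Route-1: 2p + (-9)(1−p) = 11p − 9; against Route-2: (-7)p + (-2)(1−p) = −5p − 2.
Setting these equal: 11p − 9 = −5p − 2 ⇒ 16p = 7 ⇒ p = 7/16, and the value is (11)·(7/16) − 9 = -67/16.
For the smuggler: with q = P(Route-1), equating Central's and South's payoffs gives 9q − 7 = −7q − 2 ⇒ q = 5/16.

11/16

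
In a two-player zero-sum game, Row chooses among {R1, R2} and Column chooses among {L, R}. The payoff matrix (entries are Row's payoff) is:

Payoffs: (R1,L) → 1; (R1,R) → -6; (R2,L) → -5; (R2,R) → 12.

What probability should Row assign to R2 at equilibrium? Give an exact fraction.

7/24

Row minima: R1 → -6, R2 → -5; maximin = -5.
Column maxima: L → 1, R → 12; minimax = 1.
-5 ≠ 1, so there is no saddle point; optimal play is mixed.
Let Row play R1 with probability p. Expected payoff against L: 1p + (-5)(1−p) = 6p − 5; against R: (-6)p + 12(1−p) = −18p + 12.
Setting these equal: 6p − 5 = −18p + 12 ⇒ 24p = 17 ⇒ p = 17/24, and the value is (6)·(17/24) − 5 = -3/4.
For Column: with q = P(L), equating R1's and R2's payoffs gives 7q − 6 = −17q + 12 ⇒ q = 3/4.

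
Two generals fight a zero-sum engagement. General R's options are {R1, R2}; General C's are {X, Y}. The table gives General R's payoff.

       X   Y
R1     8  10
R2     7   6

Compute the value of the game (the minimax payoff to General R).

Row minima: R1 → 8, R2 → 6; maximin = 8.
Column maxima: X → 8, Y → 10; minimax = 8.
Since maximin = minimax = 8, there is a saddle point and the value is 8.

8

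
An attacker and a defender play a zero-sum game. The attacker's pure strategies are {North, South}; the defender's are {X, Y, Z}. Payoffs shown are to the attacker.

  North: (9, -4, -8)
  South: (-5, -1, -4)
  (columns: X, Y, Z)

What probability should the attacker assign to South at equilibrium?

17/18

Row minima: North → -8, South → -5; maximin = -5.
Column maxima: X → 9, Y → -1, Z → -4; minimax = -4.
-5 ≠ -4, so there is no saddle point; optimal play is mixed.
Y is strictly dominated by Z (it gives the attacker strictly more in every row), so the defender never plays it.
On the remaining 2×2 (North, South vs X, Z):
Let the attacker play North with probability p. Expected payoff against X: 9p + (-5)(1−p) = 14p − 5; against Z: (-8)p + (-4)(1−p) = −4p − 4.
Setting these equal: 14p − 5 = −4p − 4 ⇒ 18p = 1 ⇒ p = 1/18, and the value is (14)·(1/18) − 5 = -38/9.
For the defender: with q = P(X), equating North's and South's payoffs gives 17q − 8 = −q − 4 ⇒ q = 2/9.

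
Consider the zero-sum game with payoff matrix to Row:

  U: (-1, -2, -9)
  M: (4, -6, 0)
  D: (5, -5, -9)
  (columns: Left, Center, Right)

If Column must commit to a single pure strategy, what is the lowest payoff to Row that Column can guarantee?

-2

Column maxima: Left → 5, Center → -2, Right → 0.
The smallest of these is -2.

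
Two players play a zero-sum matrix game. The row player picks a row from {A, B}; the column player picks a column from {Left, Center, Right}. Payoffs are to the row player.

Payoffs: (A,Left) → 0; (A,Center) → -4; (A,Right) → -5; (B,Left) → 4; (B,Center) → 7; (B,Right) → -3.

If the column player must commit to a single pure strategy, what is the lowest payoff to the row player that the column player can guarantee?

-3

Column maxima: Left → 4, Center → 7, Right → -3.
The smallest of these is -3.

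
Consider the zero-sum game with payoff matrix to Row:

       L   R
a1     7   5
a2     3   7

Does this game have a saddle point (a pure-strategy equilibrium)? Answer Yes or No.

No

Row minima: a1 → 5, a2 → 3; maximin = 5.
Column maxima: L → 7, R → 7; minimax = 7.
5 ≠ 7, so no pure-strategy equilibrium exists.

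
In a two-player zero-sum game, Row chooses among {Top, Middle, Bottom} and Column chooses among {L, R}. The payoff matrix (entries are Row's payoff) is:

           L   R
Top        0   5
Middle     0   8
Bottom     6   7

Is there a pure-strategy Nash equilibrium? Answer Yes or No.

Row minima: Top → 0, Middle → 0, Bottom → 6; maximin = 6.
Column maxima: L → 6, R → 8; minimax = 6.
maximin = minimax = 6, so a saddle point exists.

Yes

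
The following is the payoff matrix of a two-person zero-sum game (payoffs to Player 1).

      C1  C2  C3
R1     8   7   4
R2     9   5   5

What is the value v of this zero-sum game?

5

Row minima: R1 → 4, R2 → 5; maximin = 5.
Column maxima: C1 → 9, C2 → 7, C3 → 5; minimax = 5.
Since maximin = minimax = 5, there is a saddle point and the value is 5.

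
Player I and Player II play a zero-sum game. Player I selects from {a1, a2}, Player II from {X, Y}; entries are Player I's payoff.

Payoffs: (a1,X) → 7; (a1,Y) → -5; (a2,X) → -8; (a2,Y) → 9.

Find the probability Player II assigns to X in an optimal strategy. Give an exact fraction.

Row minima: a1 → -5, a2 → -8; maximin = -5.
Column maxima: X → 7, Y → 9; minimax = 7.
-5 ≠ 7, so there is no saddle point; optimal play is mixed.
Let Player I play a1 with probability p. Expected payoff against X: 7p + (-8)(1−p) = 15p − 8; against Y: (-5)p + 9(1−p) = −14p + 9.
Setting these equal: 15p − 8 = −14p + 9 ⇒ 29p = 17 ⇒ p = 17/29, and the value is (15)·(17/29) − 8 = 23/29.
For Player II: with q = P(X), equating a1's and a2's payoffs gives 12q − 5 = −17q + 9 ⇒ q = 14/29.

14/29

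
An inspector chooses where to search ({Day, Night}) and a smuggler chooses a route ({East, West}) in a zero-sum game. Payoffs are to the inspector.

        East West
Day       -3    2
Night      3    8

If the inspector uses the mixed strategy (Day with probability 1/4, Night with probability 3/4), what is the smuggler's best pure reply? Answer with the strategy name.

East

If the smuggler plays East, the inspector's expected payoff is (1/4)·(-3) + (3/4)·3 = 3/2.
If the smuggler plays West, the inspector's expected payoff is (1/4)·2 + (3/4)·8 = 13/2.
The smuggler minimizes the inspector's payoff; the smallest is 3/2, so the best response is East.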